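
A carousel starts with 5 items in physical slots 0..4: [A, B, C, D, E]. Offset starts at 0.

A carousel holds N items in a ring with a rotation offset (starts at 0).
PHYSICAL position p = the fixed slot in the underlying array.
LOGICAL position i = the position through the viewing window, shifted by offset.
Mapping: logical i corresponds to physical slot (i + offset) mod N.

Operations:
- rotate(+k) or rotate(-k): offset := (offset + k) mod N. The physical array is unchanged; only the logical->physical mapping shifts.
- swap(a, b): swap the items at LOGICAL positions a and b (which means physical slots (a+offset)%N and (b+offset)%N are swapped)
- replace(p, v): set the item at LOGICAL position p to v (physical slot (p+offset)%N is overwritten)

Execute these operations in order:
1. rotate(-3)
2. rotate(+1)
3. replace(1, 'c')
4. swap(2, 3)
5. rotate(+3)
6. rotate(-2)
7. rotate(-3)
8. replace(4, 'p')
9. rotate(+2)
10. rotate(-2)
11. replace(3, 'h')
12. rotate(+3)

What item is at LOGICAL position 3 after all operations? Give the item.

Answer: C

Derivation:
After op 1 (rotate(-3)): offset=2, physical=[A,B,C,D,E], logical=[C,D,E,A,B]
After op 2 (rotate(+1)): offset=3, physical=[A,B,C,D,E], logical=[D,E,A,B,C]
After op 3 (replace(1, 'c')): offset=3, physical=[A,B,C,D,c], logical=[D,c,A,B,C]
After op 4 (swap(2, 3)): offset=3, physical=[B,A,C,D,c], logical=[D,c,B,A,C]
After op 5 (rotate(+3)): offset=1, physical=[B,A,C,D,c], logical=[A,C,D,c,B]
After op 6 (rotate(-2)): offset=4, physical=[B,A,C,D,c], logical=[c,B,A,C,D]
After op 7 (rotate(-3)): offset=1, physical=[B,A,C,D,c], logical=[A,C,D,c,B]
After op 8 (replace(4, 'p')): offset=1, physical=[p,A,C,D,c], logical=[A,C,D,c,p]
After op 9 (rotate(+2)): offset=3, physical=[p,A,C,D,c], logical=[D,c,p,A,C]
After op 10 (rotate(-2)): offset=1, physical=[p,A,C,D,c], logical=[A,C,D,c,p]
After op 11 (replace(3, 'h')): offset=1, physical=[p,A,C,D,h], logical=[A,C,D,h,p]
After op 12 (rotate(+3)): offset=4, physical=[p,A,C,D,h], logical=[h,p,A,C,D]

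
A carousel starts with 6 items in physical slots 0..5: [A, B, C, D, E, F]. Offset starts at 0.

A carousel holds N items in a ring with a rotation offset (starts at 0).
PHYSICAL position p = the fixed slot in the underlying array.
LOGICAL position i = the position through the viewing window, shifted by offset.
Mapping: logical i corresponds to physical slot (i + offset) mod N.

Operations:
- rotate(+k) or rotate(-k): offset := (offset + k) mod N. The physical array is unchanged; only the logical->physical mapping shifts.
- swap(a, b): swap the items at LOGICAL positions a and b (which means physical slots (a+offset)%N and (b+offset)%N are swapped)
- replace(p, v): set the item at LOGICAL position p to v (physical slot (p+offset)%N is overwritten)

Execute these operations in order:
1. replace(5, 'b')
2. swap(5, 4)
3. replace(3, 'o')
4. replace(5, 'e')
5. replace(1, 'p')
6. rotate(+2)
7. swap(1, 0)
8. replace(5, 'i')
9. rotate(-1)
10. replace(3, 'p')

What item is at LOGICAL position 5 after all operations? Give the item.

Answer: A

Derivation:
After op 1 (replace(5, 'b')): offset=0, physical=[A,B,C,D,E,b], logical=[A,B,C,D,E,b]
After op 2 (swap(5, 4)): offset=0, physical=[A,B,C,D,b,E], logical=[A,B,C,D,b,E]
After op 3 (replace(3, 'o')): offset=0, physical=[A,B,C,o,b,E], logical=[A,B,C,o,b,E]
After op 4 (replace(5, 'e')): offset=0, physical=[A,B,C,o,b,e], logical=[A,B,C,o,b,e]
After op 5 (replace(1, 'p')): offset=0, physical=[A,p,C,o,b,e], logical=[A,p,C,o,b,e]
After op 6 (rotate(+2)): offset=2, physical=[A,p,C,o,b,e], logical=[C,o,b,e,A,p]
After op 7 (swap(1, 0)): offset=2, physical=[A,p,o,C,b,e], logical=[o,C,b,e,A,p]
After op 8 (replace(5, 'i')): offset=2, physical=[A,i,o,C,b,e], logical=[o,C,b,e,A,i]
After op 9 (rotate(-1)): offset=1, physical=[A,i,o,C,b,e], logical=[i,o,C,b,e,A]
After op 10 (replace(3, 'p')): offset=1, physical=[A,i,o,C,p,e], logical=[i,o,C,p,e,A]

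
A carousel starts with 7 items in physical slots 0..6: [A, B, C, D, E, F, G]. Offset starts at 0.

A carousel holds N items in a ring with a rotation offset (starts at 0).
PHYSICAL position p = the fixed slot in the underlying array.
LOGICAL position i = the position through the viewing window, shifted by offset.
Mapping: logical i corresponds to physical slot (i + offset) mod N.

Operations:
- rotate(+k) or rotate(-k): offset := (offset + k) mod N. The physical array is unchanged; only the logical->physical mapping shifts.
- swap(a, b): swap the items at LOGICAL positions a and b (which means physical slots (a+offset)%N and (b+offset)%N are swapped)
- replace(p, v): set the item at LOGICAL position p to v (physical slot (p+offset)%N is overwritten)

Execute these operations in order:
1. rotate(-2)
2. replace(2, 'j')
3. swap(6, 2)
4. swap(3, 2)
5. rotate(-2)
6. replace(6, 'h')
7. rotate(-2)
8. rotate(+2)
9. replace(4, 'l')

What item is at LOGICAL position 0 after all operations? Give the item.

Answer: D

Derivation:
After op 1 (rotate(-2)): offset=5, physical=[A,B,C,D,E,F,G], logical=[F,G,A,B,C,D,E]
After op 2 (replace(2, 'j')): offset=5, physical=[j,B,C,D,E,F,G], logical=[F,G,j,B,C,D,E]
After op 3 (swap(6, 2)): offset=5, physical=[E,B,C,D,j,F,G], logical=[F,G,E,B,C,D,j]
After op 4 (swap(3, 2)): offset=5, physical=[B,E,C,D,j,F,G], logical=[F,G,B,E,C,D,j]
After op 5 (rotate(-2)): offset=3, physical=[B,E,C,D,j,F,G], logical=[D,j,F,G,B,E,C]
After op 6 (replace(6, 'h')): offset=3, physical=[B,E,h,D,j,F,G], logical=[D,j,F,G,B,E,h]
After op 7 (rotate(-2)): offset=1, physical=[B,E,h,D,j,F,G], logical=[E,h,D,j,F,G,B]
After op 8 (rotate(+2)): offset=3, physical=[B,E,h,D,j,F,G], logical=[D,j,F,G,B,E,h]
After op 9 (replace(4, 'l')): offset=3, physical=[l,E,h,D,j,F,G], logical=[D,j,F,G,l,E,h]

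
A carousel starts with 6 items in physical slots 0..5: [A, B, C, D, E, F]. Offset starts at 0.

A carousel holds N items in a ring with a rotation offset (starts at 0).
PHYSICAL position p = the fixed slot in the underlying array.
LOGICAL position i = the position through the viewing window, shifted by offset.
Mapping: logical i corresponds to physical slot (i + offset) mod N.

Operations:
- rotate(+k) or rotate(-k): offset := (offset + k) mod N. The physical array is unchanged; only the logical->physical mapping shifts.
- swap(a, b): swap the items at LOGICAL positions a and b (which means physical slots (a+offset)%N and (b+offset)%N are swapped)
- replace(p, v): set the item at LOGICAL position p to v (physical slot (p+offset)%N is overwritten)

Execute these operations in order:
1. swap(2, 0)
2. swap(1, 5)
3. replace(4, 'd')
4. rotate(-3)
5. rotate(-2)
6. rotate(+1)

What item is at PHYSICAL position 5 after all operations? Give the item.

Answer: B

Derivation:
After op 1 (swap(2, 0)): offset=0, physical=[C,B,A,D,E,F], logical=[C,B,A,D,E,F]
After op 2 (swap(1, 5)): offset=0, physical=[C,F,A,D,E,B], logical=[C,F,A,D,E,B]
After op 3 (replace(4, 'd')): offset=0, physical=[C,F,A,D,d,B], logical=[C,F,A,D,d,B]
After op 4 (rotate(-3)): offset=3, physical=[C,F,A,D,d,B], logical=[D,d,B,C,F,A]
After op 5 (rotate(-2)): offset=1, physical=[C,F,A,D,d,B], logical=[F,A,D,d,B,C]
After op 6 (rotate(+1)): offset=2, physical=[C,F,A,D,d,B], logical=[A,D,d,B,C,F]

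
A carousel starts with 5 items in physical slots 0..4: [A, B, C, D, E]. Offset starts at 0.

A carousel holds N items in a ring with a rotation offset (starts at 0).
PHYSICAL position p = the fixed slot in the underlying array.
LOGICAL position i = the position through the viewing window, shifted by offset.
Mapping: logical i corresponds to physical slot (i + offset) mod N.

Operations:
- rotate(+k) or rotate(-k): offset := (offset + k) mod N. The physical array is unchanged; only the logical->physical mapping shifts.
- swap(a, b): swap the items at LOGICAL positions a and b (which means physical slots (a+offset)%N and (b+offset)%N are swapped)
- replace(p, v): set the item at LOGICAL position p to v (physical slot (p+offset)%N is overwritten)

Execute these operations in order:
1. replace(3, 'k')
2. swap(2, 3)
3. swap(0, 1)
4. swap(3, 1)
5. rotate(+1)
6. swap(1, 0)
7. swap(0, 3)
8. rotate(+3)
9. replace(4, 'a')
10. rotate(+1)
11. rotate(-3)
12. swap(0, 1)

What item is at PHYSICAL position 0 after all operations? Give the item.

After op 1 (replace(3, 'k')): offset=0, physical=[A,B,C,k,E], logical=[A,B,C,k,E]
After op 2 (swap(2, 3)): offset=0, physical=[A,B,k,C,E], logical=[A,B,k,C,E]
After op 3 (swap(0, 1)): offset=0, physical=[B,A,k,C,E], logical=[B,A,k,C,E]
After op 4 (swap(3, 1)): offset=0, physical=[B,C,k,A,E], logical=[B,C,k,A,E]
After op 5 (rotate(+1)): offset=1, physical=[B,C,k,A,E], logical=[C,k,A,E,B]
After op 6 (swap(1, 0)): offset=1, physical=[B,k,C,A,E], logical=[k,C,A,E,B]
After op 7 (swap(0, 3)): offset=1, physical=[B,E,C,A,k], logical=[E,C,A,k,B]
After op 8 (rotate(+3)): offset=4, physical=[B,E,C,A,k], logical=[k,B,E,C,A]
After op 9 (replace(4, 'a')): offset=4, physical=[B,E,C,a,k], logical=[k,B,E,C,a]
After op 10 (rotate(+1)): offset=0, physical=[B,E,C,a,k], logical=[B,E,C,a,k]
After op 11 (rotate(-3)): offset=2, physical=[B,E,C,a,k], logical=[C,a,k,B,E]
After op 12 (swap(0, 1)): offset=2, physical=[B,E,a,C,k], logical=[a,C,k,B,E]

Answer: B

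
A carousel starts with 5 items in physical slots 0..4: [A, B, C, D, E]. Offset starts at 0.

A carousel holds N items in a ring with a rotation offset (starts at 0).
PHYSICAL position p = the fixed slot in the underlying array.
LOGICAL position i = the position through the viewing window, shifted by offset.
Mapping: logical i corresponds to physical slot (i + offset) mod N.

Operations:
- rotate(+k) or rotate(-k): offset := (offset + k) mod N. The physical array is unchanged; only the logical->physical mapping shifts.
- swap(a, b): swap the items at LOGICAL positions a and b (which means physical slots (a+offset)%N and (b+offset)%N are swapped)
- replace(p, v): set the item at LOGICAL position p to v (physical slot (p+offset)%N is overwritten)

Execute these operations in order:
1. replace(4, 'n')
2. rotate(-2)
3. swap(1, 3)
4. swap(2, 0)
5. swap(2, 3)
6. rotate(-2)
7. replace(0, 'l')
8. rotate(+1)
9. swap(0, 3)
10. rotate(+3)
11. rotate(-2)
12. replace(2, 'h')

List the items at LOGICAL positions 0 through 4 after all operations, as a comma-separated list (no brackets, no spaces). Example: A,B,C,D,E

After op 1 (replace(4, 'n')): offset=0, physical=[A,B,C,D,n], logical=[A,B,C,D,n]
After op 2 (rotate(-2)): offset=3, physical=[A,B,C,D,n], logical=[D,n,A,B,C]
After op 3 (swap(1, 3)): offset=3, physical=[A,n,C,D,B], logical=[D,B,A,n,C]
After op 4 (swap(2, 0)): offset=3, physical=[D,n,C,A,B], logical=[A,B,D,n,C]
After op 5 (swap(2, 3)): offset=3, physical=[n,D,C,A,B], logical=[A,B,n,D,C]
After op 6 (rotate(-2)): offset=1, physical=[n,D,C,A,B], logical=[D,C,A,B,n]
After op 7 (replace(0, 'l')): offset=1, physical=[n,l,C,A,B], logical=[l,C,A,B,n]
After op 8 (rotate(+1)): offset=2, physical=[n,l,C,A,B], logical=[C,A,B,n,l]
After op 9 (swap(0, 3)): offset=2, physical=[C,l,n,A,B], logical=[n,A,B,C,l]
After op 10 (rotate(+3)): offset=0, physical=[C,l,n,A,B], logical=[C,l,n,A,B]
After op 11 (rotate(-2)): offset=3, physical=[C,l,n,A,B], logical=[A,B,C,l,n]
After op 12 (replace(2, 'h')): offset=3, physical=[h,l,n,A,B], logical=[A,B,h,l,n]

Answer: A,B,h,l,n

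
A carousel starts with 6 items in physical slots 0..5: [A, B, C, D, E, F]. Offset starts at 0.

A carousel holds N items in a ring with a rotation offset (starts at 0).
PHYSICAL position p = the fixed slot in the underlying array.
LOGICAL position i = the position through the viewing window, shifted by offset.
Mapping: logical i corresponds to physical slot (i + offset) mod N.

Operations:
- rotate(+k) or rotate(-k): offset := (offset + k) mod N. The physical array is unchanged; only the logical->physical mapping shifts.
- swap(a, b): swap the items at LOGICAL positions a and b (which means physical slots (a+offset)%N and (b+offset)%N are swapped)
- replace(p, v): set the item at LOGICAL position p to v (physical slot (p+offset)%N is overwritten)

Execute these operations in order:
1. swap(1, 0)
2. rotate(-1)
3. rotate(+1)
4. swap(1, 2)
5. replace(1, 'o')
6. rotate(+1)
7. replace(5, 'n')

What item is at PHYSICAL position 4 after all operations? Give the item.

Answer: E

Derivation:
After op 1 (swap(1, 0)): offset=0, physical=[B,A,C,D,E,F], logical=[B,A,C,D,E,F]
After op 2 (rotate(-1)): offset=5, physical=[B,A,C,D,E,F], logical=[F,B,A,C,D,E]
After op 3 (rotate(+1)): offset=0, physical=[B,A,C,D,E,F], logical=[B,A,C,D,E,F]
After op 4 (swap(1, 2)): offset=0, physical=[B,C,A,D,E,F], logical=[B,C,A,D,E,F]
After op 5 (replace(1, 'o')): offset=0, physical=[B,o,A,D,E,F], logical=[B,o,A,D,E,F]
After op 6 (rotate(+1)): offset=1, physical=[B,o,A,D,E,F], logical=[o,A,D,E,F,B]
After op 7 (replace(5, 'n')): offset=1, physical=[n,o,A,D,E,F], logical=[o,A,D,E,F,n]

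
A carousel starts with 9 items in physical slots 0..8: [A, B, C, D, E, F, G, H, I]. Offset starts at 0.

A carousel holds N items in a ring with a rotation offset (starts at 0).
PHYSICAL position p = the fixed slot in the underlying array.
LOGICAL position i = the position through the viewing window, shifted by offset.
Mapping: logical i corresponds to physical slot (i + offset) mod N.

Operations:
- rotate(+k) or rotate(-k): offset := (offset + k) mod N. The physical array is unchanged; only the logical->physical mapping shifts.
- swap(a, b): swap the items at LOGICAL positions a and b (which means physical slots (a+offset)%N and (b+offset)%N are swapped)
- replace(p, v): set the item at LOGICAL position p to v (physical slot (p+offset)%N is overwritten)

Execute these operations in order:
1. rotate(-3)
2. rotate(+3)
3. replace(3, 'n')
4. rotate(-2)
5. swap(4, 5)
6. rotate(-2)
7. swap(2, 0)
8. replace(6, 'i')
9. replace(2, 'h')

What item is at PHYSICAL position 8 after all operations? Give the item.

After op 1 (rotate(-3)): offset=6, physical=[A,B,C,D,E,F,G,H,I], logical=[G,H,I,A,B,C,D,E,F]
After op 2 (rotate(+3)): offset=0, physical=[A,B,C,D,E,F,G,H,I], logical=[A,B,C,D,E,F,G,H,I]
After op 3 (replace(3, 'n')): offset=0, physical=[A,B,C,n,E,F,G,H,I], logical=[A,B,C,n,E,F,G,H,I]
After op 4 (rotate(-2)): offset=7, physical=[A,B,C,n,E,F,G,H,I], logical=[H,I,A,B,C,n,E,F,G]
After op 5 (swap(4, 5)): offset=7, physical=[A,B,n,C,E,F,G,H,I], logical=[H,I,A,B,n,C,E,F,G]
After op 6 (rotate(-2)): offset=5, physical=[A,B,n,C,E,F,G,H,I], logical=[F,G,H,I,A,B,n,C,E]
After op 7 (swap(2, 0)): offset=5, physical=[A,B,n,C,E,H,G,F,I], logical=[H,G,F,I,A,B,n,C,E]
After op 8 (replace(6, 'i')): offset=5, physical=[A,B,i,C,E,H,G,F,I], logical=[H,G,F,I,A,B,i,C,E]
After op 9 (replace(2, 'h')): offset=5, physical=[A,B,i,C,E,H,G,h,I], logical=[H,G,h,I,A,B,i,C,E]

Answer: I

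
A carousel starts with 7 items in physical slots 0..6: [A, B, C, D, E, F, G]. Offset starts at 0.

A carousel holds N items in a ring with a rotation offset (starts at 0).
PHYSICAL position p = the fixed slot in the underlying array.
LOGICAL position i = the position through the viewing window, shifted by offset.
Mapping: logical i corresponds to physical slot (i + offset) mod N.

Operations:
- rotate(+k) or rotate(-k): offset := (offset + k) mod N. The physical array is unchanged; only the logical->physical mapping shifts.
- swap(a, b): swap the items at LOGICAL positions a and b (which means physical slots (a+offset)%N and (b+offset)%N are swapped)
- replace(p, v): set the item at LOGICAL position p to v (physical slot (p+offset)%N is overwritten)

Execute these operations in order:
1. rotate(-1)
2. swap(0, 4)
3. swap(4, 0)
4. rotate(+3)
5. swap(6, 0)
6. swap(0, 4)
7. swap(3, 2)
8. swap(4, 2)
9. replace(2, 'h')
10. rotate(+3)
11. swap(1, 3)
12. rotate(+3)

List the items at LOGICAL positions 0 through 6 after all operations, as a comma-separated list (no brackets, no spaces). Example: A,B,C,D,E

Answer: F,G,D,h,E,C,A

Derivation:
After op 1 (rotate(-1)): offset=6, physical=[A,B,C,D,E,F,G], logical=[G,A,B,C,D,E,F]
After op 2 (swap(0, 4)): offset=6, physical=[A,B,C,G,E,F,D], logical=[D,A,B,C,G,E,F]
After op 3 (swap(4, 0)): offset=6, physical=[A,B,C,D,E,F,G], logical=[G,A,B,C,D,E,F]
After op 4 (rotate(+3)): offset=2, physical=[A,B,C,D,E,F,G], logical=[C,D,E,F,G,A,B]
After op 5 (swap(6, 0)): offset=2, physical=[A,C,B,D,E,F,G], logical=[B,D,E,F,G,A,C]
After op 6 (swap(0, 4)): offset=2, physical=[A,C,G,D,E,F,B], logical=[G,D,E,F,B,A,C]
After op 7 (swap(3, 2)): offset=2, physical=[A,C,G,D,F,E,B], logical=[G,D,F,E,B,A,C]
After op 8 (swap(4, 2)): offset=2, physical=[A,C,G,D,B,E,F], logical=[G,D,B,E,F,A,C]
After op 9 (replace(2, 'h')): offset=2, physical=[A,C,G,D,h,E,F], logical=[G,D,h,E,F,A,C]
After op 10 (rotate(+3)): offset=5, physical=[A,C,G,D,h,E,F], logical=[E,F,A,C,G,D,h]
After op 11 (swap(1, 3)): offset=5, physical=[A,F,G,D,h,E,C], logical=[E,C,A,F,G,D,h]
After op 12 (rotate(+3)): offset=1, physical=[A,F,G,D,h,E,C], logical=[F,G,D,h,E,C,A]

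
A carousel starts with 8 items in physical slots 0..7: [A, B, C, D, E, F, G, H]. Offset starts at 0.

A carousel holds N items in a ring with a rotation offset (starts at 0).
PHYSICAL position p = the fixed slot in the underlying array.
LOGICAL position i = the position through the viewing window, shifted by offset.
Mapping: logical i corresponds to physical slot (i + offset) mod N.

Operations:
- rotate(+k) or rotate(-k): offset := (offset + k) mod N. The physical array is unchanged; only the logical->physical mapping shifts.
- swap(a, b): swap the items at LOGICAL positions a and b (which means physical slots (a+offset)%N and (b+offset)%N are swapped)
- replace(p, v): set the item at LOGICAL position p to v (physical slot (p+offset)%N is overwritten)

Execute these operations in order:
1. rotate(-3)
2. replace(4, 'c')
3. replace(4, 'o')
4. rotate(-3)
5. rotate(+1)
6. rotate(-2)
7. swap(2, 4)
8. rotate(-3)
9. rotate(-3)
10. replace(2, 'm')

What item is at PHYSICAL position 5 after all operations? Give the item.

After op 1 (rotate(-3)): offset=5, physical=[A,B,C,D,E,F,G,H], logical=[F,G,H,A,B,C,D,E]
After op 2 (replace(4, 'c')): offset=5, physical=[A,c,C,D,E,F,G,H], logical=[F,G,H,A,c,C,D,E]
After op 3 (replace(4, 'o')): offset=5, physical=[A,o,C,D,E,F,G,H], logical=[F,G,H,A,o,C,D,E]
After op 4 (rotate(-3)): offset=2, physical=[A,o,C,D,E,F,G,H], logical=[C,D,E,F,G,H,A,o]
After op 5 (rotate(+1)): offset=3, physical=[A,o,C,D,E,F,G,H], logical=[D,E,F,G,H,A,o,C]
After op 6 (rotate(-2)): offset=1, physical=[A,o,C,D,E,F,G,H], logical=[o,C,D,E,F,G,H,A]
After op 7 (swap(2, 4)): offset=1, physical=[A,o,C,F,E,D,G,H], logical=[o,C,F,E,D,G,H,A]
After op 8 (rotate(-3)): offset=6, physical=[A,o,C,F,E,D,G,H], logical=[G,H,A,o,C,F,E,D]
After op 9 (rotate(-3)): offset=3, physical=[A,o,C,F,E,D,G,H], logical=[F,E,D,G,H,A,o,C]
After op 10 (replace(2, 'm')): offset=3, physical=[A,o,C,F,E,m,G,H], logical=[F,E,m,G,H,A,o,C]

Answer: m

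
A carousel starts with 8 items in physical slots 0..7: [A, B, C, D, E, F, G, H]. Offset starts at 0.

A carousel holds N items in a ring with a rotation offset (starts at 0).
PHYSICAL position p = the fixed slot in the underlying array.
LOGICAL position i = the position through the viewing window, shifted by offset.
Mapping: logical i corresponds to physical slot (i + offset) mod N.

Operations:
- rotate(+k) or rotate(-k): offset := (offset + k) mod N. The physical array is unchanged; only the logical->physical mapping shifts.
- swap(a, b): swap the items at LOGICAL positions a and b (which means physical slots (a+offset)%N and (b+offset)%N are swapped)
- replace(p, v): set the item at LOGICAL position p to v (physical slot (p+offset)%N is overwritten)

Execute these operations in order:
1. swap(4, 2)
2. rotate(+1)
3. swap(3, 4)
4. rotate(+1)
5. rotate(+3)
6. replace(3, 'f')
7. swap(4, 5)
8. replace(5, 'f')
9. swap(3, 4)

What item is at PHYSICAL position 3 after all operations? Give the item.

After op 1 (swap(4, 2)): offset=0, physical=[A,B,E,D,C,F,G,H], logical=[A,B,E,D,C,F,G,H]
After op 2 (rotate(+1)): offset=1, physical=[A,B,E,D,C,F,G,H], logical=[B,E,D,C,F,G,H,A]
After op 3 (swap(3, 4)): offset=1, physical=[A,B,E,D,F,C,G,H], logical=[B,E,D,F,C,G,H,A]
After op 4 (rotate(+1)): offset=2, physical=[A,B,E,D,F,C,G,H], logical=[E,D,F,C,G,H,A,B]
After op 5 (rotate(+3)): offset=5, physical=[A,B,E,D,F,C,G,H], logical=[C,G,H,A,B,E,D,F]
After op 6 (replace(3, 'f')): offset=5, physical=[f,B,E,D,F,C,G,H], logical=[C,G,H,f,B,E,D,F]
After op 7 (swap(4, 5)): offset=5, physical=[f,E,B,D,F,C,G,H], logical=[C,G,H,f,E,B,D,F]
After op 8 (replace(5, 'f')): offset=5, physical=[f,E,f,D,F,C,G,H], logical=[C,G,H,f,E,f,D,F]
After op 9 (swap(3, 4)): offset=5, physical=[E,f,f,D,F,C,G,H], logical=[C,G,H,E,f,f,D,F]

Answer: D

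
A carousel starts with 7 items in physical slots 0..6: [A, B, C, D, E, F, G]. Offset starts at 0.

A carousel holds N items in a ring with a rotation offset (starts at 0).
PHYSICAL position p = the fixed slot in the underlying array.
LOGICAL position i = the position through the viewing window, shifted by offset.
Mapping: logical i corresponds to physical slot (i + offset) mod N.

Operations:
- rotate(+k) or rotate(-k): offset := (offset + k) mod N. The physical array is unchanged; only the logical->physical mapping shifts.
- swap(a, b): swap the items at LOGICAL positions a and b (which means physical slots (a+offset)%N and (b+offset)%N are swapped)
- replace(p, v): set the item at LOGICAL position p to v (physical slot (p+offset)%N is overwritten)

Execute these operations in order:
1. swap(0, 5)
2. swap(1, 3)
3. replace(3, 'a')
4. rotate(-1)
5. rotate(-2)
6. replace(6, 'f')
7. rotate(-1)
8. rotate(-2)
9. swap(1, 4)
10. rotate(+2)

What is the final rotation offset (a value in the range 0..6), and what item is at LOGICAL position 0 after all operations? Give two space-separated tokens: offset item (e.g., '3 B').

Answer: 3 f

Derivation:
After op 1 (swap(0, 5)): offset=0, physical=[F,B,C,D,E,A,G], logical=[F,B,C,D,E,A,G]
After op 2 (swap(1, 3)): offset=0, physical=[F,D,C,B,E,A,G], logical=[F,D,C,B,E,A,G]
After op 3 (replace(3, 'a')): offset=0, physical=[F,D,C,a,E,A,G], logical=[F,D,C,a,E,A,G]
After op 4 (rotate(-1)): offset=6, physical=[F,D,C,a,E,A,G], logical=[G,F,D,C,a,E,A]
After op 5 (rotate(-2)): offset=4, physical=[F,D,C,a,E,A,G], logical=[E,A,G,F,D,C,a]
After op 6 (replace(6, 'f')): offset=4, physical=[F,D,C,f,E,A,G], logical=[E,A,G,F,D,C,f]
After op 7 (rotate(-1)): offset=3, physical=[F,D,C,f,E,A,G], logical=[f,E,A,G,F,D,C]
After op 8 (rotate(-2)): offset=1, physical=[F,D,C,f,E,A,G], logical=[D,C,f,E,A,G,F]
After op 9 (swap(1, 4)): offset=1, physical=[F,D,A,f,E,C,G], logical=[D,A,f,E,C,G,F]
After op 10 (rotate(+2)): offset=3, physical=[F,D,A,f,E,C,G], logical=[f,E,C,G,F,D,A]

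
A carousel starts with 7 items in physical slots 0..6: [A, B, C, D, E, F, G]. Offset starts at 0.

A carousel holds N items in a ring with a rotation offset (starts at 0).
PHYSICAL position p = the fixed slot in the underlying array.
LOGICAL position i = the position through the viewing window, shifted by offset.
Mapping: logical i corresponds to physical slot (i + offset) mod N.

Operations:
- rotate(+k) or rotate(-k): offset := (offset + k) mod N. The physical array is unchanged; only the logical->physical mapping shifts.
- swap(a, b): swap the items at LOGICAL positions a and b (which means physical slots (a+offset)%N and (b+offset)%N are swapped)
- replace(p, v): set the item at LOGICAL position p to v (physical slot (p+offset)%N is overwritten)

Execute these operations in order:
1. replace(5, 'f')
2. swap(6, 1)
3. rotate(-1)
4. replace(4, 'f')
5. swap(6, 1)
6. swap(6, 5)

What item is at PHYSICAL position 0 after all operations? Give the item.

Answer: f

Derivation:
After op 1 (replace(5, 'f')): offset=0, physical=[A,B,C,D,E,f,G], logical=[A,B,C,D,E,f,G]
After op 2 (swap(6, 1)): offset=0, physical=[A,G,C,D,E,f,B], logical=[A,G,C,D,E,f,B]
After op 3 (rotate(-1)): offset=6, physical=[A,G,C,D,E,f,B], logical=[B,A,G,C,D,E,f]
After op 4 (replace(4, 'f')): offset=6, physical=[A,G,C,f,E,f,B], logical=[B,A,G,C,f,E,f]
After op 5 (swap(6, 1)): offset=6, physical=[f,G,C,f,E,A,B], logical=[B,f,G,C,f,E,A]
After op 6 (swap(6, 5)): offset=6, physical=[f,G,C,f,A,E,B], logical=[B,f,G,C,f,A,E]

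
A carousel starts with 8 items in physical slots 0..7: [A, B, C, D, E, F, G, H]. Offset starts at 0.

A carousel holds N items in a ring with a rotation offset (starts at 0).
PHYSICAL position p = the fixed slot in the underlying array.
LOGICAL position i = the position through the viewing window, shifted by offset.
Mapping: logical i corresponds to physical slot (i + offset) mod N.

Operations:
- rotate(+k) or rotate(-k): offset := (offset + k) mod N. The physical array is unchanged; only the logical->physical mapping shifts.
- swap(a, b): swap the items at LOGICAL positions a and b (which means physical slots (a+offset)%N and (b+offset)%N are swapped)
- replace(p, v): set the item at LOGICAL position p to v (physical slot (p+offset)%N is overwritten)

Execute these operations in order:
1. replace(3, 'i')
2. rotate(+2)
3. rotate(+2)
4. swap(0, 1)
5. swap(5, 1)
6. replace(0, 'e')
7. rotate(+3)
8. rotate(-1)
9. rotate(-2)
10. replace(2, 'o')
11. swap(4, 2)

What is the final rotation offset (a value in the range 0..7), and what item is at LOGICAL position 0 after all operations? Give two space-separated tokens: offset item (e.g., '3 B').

Answer: 4 e

Derivation:
After op 1 (replace(3, 'i')): offset=0, physical=[A,B,C,i,E,F,G,H], logical=[A,B,C,i,E,F,G,H]
After op 2 (rotate(+2)): offset=2, physical=[A,B,C,i,E,F,G,H], logical=[C,i,E,F,G,H,A,B]
After op 3 (rotate(+2)): offset=4, physical=[A,B,C,i,E,F,G,H], logical=[E,F,G,H,A,B,C,i]
After op 4 (swap(0, 1)): offset=4, physical=[A,B,C,i,F,E,G,H], logical=[F,E,G,H,A,B,C,i]
After op 5 (swap(5, 1)): offset=4, physical=[A,E,C,i,F,B,G,H], logical=[F,B,G,H,A,E,C,i]
After op 6 (replace(0, 'e')): offset=4, physical=[A,E,C,i,e,B,G,H], logical=[e,B,G,H,A,E,C,i]
After op 7 (rotate(+3)): offset=7, physical=[A,E,C,i,e,B,G,H], logical=[H,A,E,C,i,e,B,G]
After op 8 (rotate(-1)): offset=6, physical=[A,E,C,i,e,B,G,H], logical=[G,H,A,E,C,i,e,B]
After op 9 (rotate(-2)): offset=4, physical=[A,E,C,i,e,B,G,H], logical=[e,B,G,H,A,E,C,i]
After op 10 (replace(2, 'o')): offset=4, physical=[A,E,C,i,e,B,o,H], logical=[e,B,o,H,A,E,C,i]
After op 11 (swap(4, 2)): offset=4, physical=[o,E,C,i,e,B,A,H], logical=[e,B,A,H,o,E,C,i]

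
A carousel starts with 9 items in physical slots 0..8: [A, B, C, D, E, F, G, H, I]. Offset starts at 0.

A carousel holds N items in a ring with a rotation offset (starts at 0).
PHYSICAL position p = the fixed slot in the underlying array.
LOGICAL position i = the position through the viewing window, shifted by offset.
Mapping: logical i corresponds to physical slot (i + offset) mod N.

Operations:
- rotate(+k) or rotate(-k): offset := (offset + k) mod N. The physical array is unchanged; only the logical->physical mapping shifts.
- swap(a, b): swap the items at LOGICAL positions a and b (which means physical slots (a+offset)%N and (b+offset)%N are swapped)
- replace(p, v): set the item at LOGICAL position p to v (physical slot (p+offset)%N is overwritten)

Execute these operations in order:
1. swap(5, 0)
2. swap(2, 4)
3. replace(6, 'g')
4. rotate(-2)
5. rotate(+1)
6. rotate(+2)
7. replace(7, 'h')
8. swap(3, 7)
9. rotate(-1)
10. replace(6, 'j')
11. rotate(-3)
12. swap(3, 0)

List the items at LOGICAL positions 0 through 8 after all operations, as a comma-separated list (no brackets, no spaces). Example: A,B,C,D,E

Answer: F,H,C,j,B,E,D,h,A

Derivation:
After op 1 (swap(5, 0)): offset=0, physical=[F,B,C,D,E,A,G,H,I], logical=[F,B,C,D,E,A,G,H,I]
After op 2 (swap(2, 4)): offset=0, physical=[F,B,E,D,C,A,G,H,I], logical=[F,B,E,D,C,A,G,H,I]
After op 3 (replace(6, 'g')): offset=0, physical=[F,B,E,D,C,A,g,H,I], logical=[F,B,E,D,C,A,g,H,I]
After op 4 (rotate(-2)): offset=7, physical=[F,B,E,D,C,A,g,H,I], logical=[H,I,F,B,E,D,C,A,g]
After op 5 (rotate(+1)): offset=8, physical=[F,B,E,D,C,A,g,H,I], logical=[I,F,B,E,D,C,A,g,H]
After op 6 (rotate(+2)): offset=1, physical=[F,B,E,D,C,A,g,H,I], logical=[B,E,D,C,A,g,H,I,F]
After op 7 (replace(7, 'h')): offset=1, physical=[F,B,E,D,C,A,g,H,h], logical=[B,E,D,C,A,g,H,h,F]
After op 8 (swap(3, 7)): offset=1, physical=[F,B,E,D,h,A,g,H,C], logical=[B,E,D,h,A,g,H,C,F]
After op 9 (rotate(-1)): offset=0, physical=[F,B,E,D,h,A,g,H,C], logical=[F,B,E,D,h,A,g,H,C]
After op 10 (replace(6, 'j')): offset=0, physical=[F,B,E,D,h,A,j,H,C], logical=[F,B,E,D,h,A,j,H,C]
After op 11 (rotate(-3)): offset=6, physical=[F,B,E,D,h,A,j,H,C], logical=[j,H,C,F,B,E,D,h,A]
After op 12 (swap(3, 0)): offset=6, physical=[j,B,E,D,h,A,F,H,C], logical=[F,H,C,j,B,E,D,h,A]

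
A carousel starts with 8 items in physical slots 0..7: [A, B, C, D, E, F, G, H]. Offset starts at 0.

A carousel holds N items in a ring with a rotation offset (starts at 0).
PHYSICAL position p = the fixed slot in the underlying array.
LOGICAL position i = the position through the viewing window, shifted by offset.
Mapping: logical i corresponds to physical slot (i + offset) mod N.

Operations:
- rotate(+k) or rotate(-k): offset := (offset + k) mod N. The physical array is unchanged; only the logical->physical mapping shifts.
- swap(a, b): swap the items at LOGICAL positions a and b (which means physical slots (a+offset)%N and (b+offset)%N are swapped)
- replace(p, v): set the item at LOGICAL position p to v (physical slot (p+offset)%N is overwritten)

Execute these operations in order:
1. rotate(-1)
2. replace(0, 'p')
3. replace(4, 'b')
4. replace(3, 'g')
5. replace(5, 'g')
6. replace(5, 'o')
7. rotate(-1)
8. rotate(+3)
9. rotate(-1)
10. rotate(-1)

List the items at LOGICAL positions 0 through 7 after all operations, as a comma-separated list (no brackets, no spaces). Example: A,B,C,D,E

Answer: p,A,B,g,b,o,F,G

Derivation:
After op 1 (rotate(-1)): offset=7, physical=[A,B,C,D,E,F,G,H], logical=[H,A,B,C,D,E,F,G]
After op 2 (replace(0, 'p')): offset=7, physical=[A,B,C,D,E,F,G,p], logical=[p,A,B,C,D,E,F,G]
After op 3 (replace(4, 'b')): offset=7, physical=[A,B,C,b,E,F,G,p], logical=[p,A,B,C,b,E,F,G]
After op 4 (replace(3, 'g')): offset=7, physical=[A,B,g,b,E,F,G,p], logical=[p,A,B,g,b,E,F,G]
After op 5 (replace(5, 'g')): offset=7, physical=[A,B,g,b,g,F,G,p], logical=[p,A,B,g,b,g,F,G]
After op 6 (replace(5, 'o')): offset=7, physical=[A,B,g,b,o,F,G,p], logical=[p,A,B,g,b,o,F,G]
After op 7 (rotate(-1)): offset=6, physical=[A,B,g,b,o,F,G,p], logical=[G,p,A,B,g,b,o,F]
After op 8 (rotate(+3)): offset=1, physical=[A,B,g,b,o,F,G,p], logical=[B,g,b,o,F,G,p,A]
After op 9 (rotate(-1)): offset=0, physical=[A,B,g,b,o,F,G,p], logical=[A,B,g,b,o,F,G,p]
After op 10 (rotate(-1)): offset=7, physical=[A,B,g,b,o,F,G,p], logical=[p,A,B,g,b,o,F,G]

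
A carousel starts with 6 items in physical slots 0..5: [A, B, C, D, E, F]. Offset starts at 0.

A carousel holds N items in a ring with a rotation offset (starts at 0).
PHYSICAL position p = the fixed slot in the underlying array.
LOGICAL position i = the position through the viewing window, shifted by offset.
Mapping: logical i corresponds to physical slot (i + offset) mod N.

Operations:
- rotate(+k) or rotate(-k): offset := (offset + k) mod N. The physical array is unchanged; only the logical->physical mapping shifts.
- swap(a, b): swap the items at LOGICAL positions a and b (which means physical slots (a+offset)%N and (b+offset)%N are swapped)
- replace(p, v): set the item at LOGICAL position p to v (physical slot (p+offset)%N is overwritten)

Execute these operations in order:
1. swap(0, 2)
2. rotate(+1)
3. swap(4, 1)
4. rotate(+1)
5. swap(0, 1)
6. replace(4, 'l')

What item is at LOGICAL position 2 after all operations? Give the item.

After op 1 (swap(0, 2)): offset=0, physical=[C,B,A,D,E,F], logical=[C,B,A,D,E,F]
After op 2 (rotate(+1)): offset=1, physical=[C,B,A,D,E,F], logical=[B,A,D,E,F,C]
After op 3 (swap(4, 1)): offset=1, physical=[C,B,F,D,E,A], logical=[B,F,D,E,A,C]
After op 4 (rotate(+1)): offset=2, physical=[C,B,F,D,E,A], logical=[F,D,E,A,C,B]
After op 5 (swap(0, 1)): offset=2, physical=[C,B,D,F,E,A], logical=[D,F,E,A,C,B]
After op 6 (replace(4, 'l')): offset=2, physical=[l,B,D,F,E,A], logical=[D,F,E,A,l,B]

Answer: E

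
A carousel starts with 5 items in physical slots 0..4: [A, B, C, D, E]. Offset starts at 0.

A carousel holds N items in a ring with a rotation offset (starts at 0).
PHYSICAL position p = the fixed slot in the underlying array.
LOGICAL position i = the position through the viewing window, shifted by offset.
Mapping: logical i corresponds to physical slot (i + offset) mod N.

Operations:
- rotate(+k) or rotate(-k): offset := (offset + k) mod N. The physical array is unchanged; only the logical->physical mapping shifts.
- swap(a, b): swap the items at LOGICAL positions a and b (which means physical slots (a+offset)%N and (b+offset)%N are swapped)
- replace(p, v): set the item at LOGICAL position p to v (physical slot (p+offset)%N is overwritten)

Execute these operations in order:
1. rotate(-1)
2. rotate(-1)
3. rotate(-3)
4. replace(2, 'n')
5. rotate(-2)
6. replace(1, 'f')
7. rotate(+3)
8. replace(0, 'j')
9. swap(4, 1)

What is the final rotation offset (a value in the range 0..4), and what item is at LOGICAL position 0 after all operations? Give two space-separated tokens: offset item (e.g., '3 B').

Answer: 1 j

Derivation:
After op 1 (rotate(-1)): offset=4, physical=[A,B,C,D,E], logical=[E,A,B,C,D]
After op 2 (rotate(-1)): offset=3, physical=[A,B,C,D,E], logical=[D,E,A,B,C]
After op 3 (rotate(-3)): offset=0, physical=[A,B,C,D,E], logical=[A,B,C,D,E]
After op 4 (replace(2, 'n')): offset=0, physical=[A,B,n,D,E], logical=[A,B,n,D,E]
After op 5 (rotate(-2)): offset=3, physical=[A,B,n,D,E], logical=[D,E,A,B,n]
After op 6 (replace(1, 'f')): offset=3, physical=[A,B,n,D,f], logical=[D,f,A,B,n]
After op 7 (rotate(+3)): offset=1, physical=[A,B,n,D,f], logical=[B,n,D,f,A]
After op 8 (replace(0, 'j')): offset=1, physical=[A,j,n,D,f], logical=[j,n,D,f,A]
After op 9 (swap(4, 1)): offset=1, physical=[n,j,A,D,f], logical=[j,A,D,f,n]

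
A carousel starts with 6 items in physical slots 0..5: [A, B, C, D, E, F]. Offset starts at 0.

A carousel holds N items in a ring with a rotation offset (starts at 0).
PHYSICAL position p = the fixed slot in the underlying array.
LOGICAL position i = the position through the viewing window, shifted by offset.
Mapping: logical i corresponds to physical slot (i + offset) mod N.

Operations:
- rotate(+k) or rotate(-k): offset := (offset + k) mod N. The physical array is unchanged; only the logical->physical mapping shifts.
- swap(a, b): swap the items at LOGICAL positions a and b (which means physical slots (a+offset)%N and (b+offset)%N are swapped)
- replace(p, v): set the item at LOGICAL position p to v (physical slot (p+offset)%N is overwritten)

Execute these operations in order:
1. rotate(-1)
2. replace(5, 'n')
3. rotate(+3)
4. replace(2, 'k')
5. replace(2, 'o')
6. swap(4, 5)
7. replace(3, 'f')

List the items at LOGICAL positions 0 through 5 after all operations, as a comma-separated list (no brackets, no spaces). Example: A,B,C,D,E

Answer: C,D,o,f,B,A

Derivation:
After op 1 (rotate(-1)): offset=5, physical=[A,B,C,D,E,F], logical=[F,A,B,C,D,E]
After op 2 (replace(5, 'n')): offset=5, physical=[A,B,C,D,n,F], logical=[F,A,B,C,D,n]
After op 3 (rotate(+3)): offset=2, physical=[A,B,C,D,n,F], logical=[C,D,n,F,A,B]
After op 4 (replace(2, 'k')): offset=2, physical=[A,B,C,D,k,F], logical=[C,D,k,F,A,B]
After op 5 (replace(2, 'o')): offset=2, physical=[A,B,C,D,o,F], logical=[C,D,o,F,A,B]
After op 6 (swap(4, 5)): offset=2, physical=[B,A,C,D,o,F], logical=[C,D,o,F,B,A]
After op 7 (replace(3, 'f')): offset=2, physical=[B,A,C,D,o,f], logical=[C,D,o,f,B,A]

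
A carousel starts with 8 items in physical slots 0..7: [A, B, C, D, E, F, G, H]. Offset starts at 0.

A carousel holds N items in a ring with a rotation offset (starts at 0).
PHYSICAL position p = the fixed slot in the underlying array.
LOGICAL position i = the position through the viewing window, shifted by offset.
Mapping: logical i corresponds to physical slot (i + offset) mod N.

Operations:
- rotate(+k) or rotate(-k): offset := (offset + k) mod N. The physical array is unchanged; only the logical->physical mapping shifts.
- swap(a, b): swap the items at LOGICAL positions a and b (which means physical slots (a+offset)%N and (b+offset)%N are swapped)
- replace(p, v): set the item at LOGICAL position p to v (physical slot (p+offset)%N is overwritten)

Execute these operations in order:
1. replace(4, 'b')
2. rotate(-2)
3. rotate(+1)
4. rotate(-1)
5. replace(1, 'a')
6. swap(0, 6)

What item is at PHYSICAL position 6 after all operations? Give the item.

Answer: b

Derivation:
After op 1 (replace(4, 'b')): offset=0, physical=[A,B,C,D,b,F,G,H], logical=[A,B,C,D,b,F,G,H]
After op 2 (rotate(-2)): offset=6, physical=[A,B,C,D,b,F,G,H], logical=[G,H,A,B,C,D,b,F]
After op 3 (rotate(+1)): offset=7, physical=[A,B,C,D,b,F,G,H], logical=[H,A,B,C,D,b,F,G]
After op 4 (rotate(-1)): offset=6, physical=[A,B,C,D,b,F,G,H], logical=[G,H,A,B,C,D,b,F]
After op 5 (replace(1, 'a')): offset=6, physical=[A,B,C,D,b,F,G,a], logical=[G,a,A,B,C,D,b,F]
After op 6 (swap(0, 6)): offset=6, physical=[A,B,C,D,G,F,b,a], logical=[b,a,A,B,C,D,G,F]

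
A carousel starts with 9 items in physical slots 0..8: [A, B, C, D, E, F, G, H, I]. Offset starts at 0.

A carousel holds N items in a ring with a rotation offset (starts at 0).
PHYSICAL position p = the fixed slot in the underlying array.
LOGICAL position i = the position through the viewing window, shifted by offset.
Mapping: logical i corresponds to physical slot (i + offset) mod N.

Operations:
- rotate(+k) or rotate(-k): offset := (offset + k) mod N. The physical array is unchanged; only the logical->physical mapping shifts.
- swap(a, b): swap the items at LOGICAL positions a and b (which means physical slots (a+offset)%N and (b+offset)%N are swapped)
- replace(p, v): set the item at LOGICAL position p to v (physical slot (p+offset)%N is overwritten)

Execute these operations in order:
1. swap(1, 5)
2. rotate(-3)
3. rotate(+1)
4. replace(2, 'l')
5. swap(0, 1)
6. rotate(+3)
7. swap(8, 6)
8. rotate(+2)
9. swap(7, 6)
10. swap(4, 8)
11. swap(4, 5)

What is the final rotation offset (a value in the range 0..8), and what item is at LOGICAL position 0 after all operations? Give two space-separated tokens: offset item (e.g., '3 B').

After op 1 (swap(1, 5)): offset=0, physical=[A,F,C,D,E,B,G,H,I], logical=[A,F,C,D,E,B,G,H,I]
After op 2 (rotate(-3)): offset=6, physical=[A,F,C,D,E,B,G,H,I], logical=[G,H,I,A,F,C,D,E,B]
After op 3 (rotate(+1)): offset=7, physical=[A,F,C,D,E,B,G,H,I], logical=[H,I,A,F,C,D,E,B,G]
After op 4 (replace(2, 'l')): offset=7, physical=[l,F,C,D,E,B,G,H,I], logical=[H,I,l,F,C,D,E,B,G]
After op 5 (swap(0, 1)): offset=7, physical=[l,F,C,D,E,B,G,I,H], logical=[I,H,l,F,C,D,E,B,G]
After op 6 (rotate(+3)): offset=1, physical=[l,F,C,D,E,B,G,I,H], logical=[F,C,D,E,B,G,I,H,l]
After op 7 (swap(8, 6)): offset=1, physical=[I,F,C,D,E,B,G,l,H], logical=[F,C,D,E,B,G,l,H,I]
After op 8 (rotate(+2)): offset=3, physical=[I,F,C,D,E,B,G,l,H], logical=[D,E,B,G,l,H,I,F,C]
After op 9 (swap(7, 6)): offset=3, physical=[F,I,C,D,E,B,G,l,H], logical=[D,E,B,G,l,H,F,I,C]
After op 10 (swap(4, 8)): offset=3, physical=[F,I,l,D,E,B,G,C,H], logical=[D,E,B,G,C,H,F,I,l]
After op 11 (swap(4, 5)): offset=3, physical=[F,I,l,D,E,B,G,H,C], logical=[D,E,B,G,H,C,F,I,l]

Answer: 3 D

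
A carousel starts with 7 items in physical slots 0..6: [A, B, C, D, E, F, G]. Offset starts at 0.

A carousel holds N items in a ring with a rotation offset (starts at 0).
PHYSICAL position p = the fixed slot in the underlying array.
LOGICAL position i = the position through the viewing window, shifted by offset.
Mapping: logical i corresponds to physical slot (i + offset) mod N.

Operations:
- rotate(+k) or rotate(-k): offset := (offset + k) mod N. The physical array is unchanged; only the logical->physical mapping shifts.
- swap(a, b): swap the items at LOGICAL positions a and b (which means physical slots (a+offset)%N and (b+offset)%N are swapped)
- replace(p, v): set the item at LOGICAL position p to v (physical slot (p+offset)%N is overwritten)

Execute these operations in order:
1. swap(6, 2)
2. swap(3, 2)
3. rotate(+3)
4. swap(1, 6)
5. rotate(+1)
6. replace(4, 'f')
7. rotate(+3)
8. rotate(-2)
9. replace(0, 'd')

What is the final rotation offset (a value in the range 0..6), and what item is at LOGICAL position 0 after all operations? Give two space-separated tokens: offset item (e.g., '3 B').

After op 1 (swap(6, 2)): offset=0, physical=[A,B,G,D,E,F,C], logical=[A,B,G,D,E,F,C]
After op 2 (swap(3, 2)): offset=0, physical=[A,B,D,G,E,F,C], logical=[A,B,D,G,E,F,C]
After op 3 (rotate(+3)): offset=3, physical=[A,B,D,G,E,F,C], logical=[G,E,F,C,A,B,D]
After op 4 (swap(1, 6)): offset=3, physical=[A,B,E,G,D,F,C], logical=[G,D,F,C,A,B,E]
After op 5 (rotate(+1)): offset=4, physical=[A,B,E,G,D,F,C], logical=[D,F,C,A,B,E,G]
After op 6 (replace(4, 'f')): offset=4, physical=[A,f,E,G,D,F,C], logical=[D,F,C,A,f,E,G]
After op 7 (rotate(+3)): offset=0, physical=[A,f,E,G,D,F,C], logical=[A,f,E,G,D,F,C]
After op 8 (rotate(-2)): offset=5, physical=[A,f,E,G,D,F,C], logical=[F,C,A,f,E,G,D]
After op 9 (replace(0, 'd')): offset=5, physical=[A,f,E,G,D,d,C], logical=[d,C,A,f,E,G,D]

Answer: 5 d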